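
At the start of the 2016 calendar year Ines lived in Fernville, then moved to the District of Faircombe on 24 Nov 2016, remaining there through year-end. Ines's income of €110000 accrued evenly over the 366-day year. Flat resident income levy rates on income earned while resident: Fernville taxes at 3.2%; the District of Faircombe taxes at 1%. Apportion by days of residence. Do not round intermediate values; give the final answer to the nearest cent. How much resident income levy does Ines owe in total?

Fernville, 1 Jan – 23 Nov 2016: 328 days → €110000 × 3.2% × 328/366 = €3154.5355
The District of Faircombe, 24 Nov – 31 Dec 2016: 38 days → €110000 × 1% × 38/366 = €114.2077
Total = €3268.7432

€3268.74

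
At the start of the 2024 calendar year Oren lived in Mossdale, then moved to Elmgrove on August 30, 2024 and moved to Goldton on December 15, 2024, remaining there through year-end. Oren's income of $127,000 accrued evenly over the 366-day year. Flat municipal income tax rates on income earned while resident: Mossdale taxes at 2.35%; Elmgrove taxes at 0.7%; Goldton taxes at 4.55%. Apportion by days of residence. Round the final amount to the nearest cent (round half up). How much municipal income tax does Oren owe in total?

Mossdale, January 1 – August 29, 2024: 242 days → $127,000 × 2.35% × 242/366 = $1,973.3579
Elmgrove, August 30 – December 14, 2024: 107 days → $127,000 × 0.7% × 107/366 = $259.8989
Goldton, December 15 – December 31, 2024: 17 days → $127,000 × 4.55% × 17/366 = $268.4003
Total = $2,501.6571

$2,501.66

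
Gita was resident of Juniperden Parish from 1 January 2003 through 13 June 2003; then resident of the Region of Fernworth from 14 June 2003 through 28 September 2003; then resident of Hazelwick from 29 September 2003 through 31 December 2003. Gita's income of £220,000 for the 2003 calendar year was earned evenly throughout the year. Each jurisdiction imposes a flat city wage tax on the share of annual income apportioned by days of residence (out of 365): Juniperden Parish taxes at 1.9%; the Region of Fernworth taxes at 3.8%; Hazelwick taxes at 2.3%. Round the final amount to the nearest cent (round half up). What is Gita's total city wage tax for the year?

Juniperden Parish, 1 January – 13 June 2003: 164 days → £220,000 × 1.9% × 164/365 = £1,878.1370
The Region of Fernworth, 14 June – 28 September 2003: 107 days → £220,000 × 3.8% × 107/365 = £2,450.7397
Hazelwick, 29 September – 31 December 2003: 94 days → £220,000 × 2.3% × 94/365 = £1,303.1233
Total = £5,632.0000

£5,632.00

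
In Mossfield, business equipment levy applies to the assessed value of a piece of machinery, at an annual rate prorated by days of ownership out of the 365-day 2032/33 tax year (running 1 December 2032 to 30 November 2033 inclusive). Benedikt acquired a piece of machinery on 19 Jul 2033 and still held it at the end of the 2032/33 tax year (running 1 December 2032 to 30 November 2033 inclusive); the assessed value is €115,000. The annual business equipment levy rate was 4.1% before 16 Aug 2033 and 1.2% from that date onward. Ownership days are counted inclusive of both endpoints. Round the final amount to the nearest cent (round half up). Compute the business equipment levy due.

19 Jul – 15 Aug 2033: 28 days at 4.1% → €115,000 × 4.1% × 28/365 = €361.6986
16 Aug – 30 Nov 2033: 107 days at 1.2% → €115,000 × 1.2% × 107/365 = €404.5479
Total = €766.2466

€766.25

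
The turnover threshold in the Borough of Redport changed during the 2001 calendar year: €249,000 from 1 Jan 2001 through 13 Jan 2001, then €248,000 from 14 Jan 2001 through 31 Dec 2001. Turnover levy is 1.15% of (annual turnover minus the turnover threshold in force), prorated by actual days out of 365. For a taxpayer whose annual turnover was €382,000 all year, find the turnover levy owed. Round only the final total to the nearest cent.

€1,540.59

1 Jan – 13 Jan 2001: 13 days, exemption €249,000 → (€382,000 − €249,000) × 1.15% × 13/365 = €54.4753
14 Jan – 31 Dec 2001: 352 days, exemption €248,000 → (€382,000 − €248,000) × 1.15% × 352/365 = €1,486.1151
Total = €1,540.5904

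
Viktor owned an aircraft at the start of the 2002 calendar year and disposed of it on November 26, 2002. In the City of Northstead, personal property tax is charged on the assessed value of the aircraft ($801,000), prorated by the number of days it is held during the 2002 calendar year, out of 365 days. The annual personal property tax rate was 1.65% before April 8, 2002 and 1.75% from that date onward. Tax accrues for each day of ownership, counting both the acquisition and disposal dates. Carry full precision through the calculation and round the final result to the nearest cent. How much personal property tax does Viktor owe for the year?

January 1 – April 7, 2002: 97 days at 1.65% → $801,000 × 1.65% × 97/365 = $3,512.3301
April 8 – November 26, 2002: 233 days at 1.75% → $801,000 × 1.75% × 233/365 = $8,948.1575
Total = $12,460.4877

$12,460.49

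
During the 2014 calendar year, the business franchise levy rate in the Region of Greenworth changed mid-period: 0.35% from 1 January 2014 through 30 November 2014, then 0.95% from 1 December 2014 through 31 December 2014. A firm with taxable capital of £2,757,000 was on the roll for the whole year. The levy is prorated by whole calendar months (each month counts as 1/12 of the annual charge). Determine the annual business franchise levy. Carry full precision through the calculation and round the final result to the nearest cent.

1 January – 30 November 2014: 11 months at 0.35% → £2,757,000 × 0.35% × 11/12 = £8,845.3750
1 December – 31 December 2014: 1 month at 0.95% → £2,757,000 × 0.95% × 1/12 = £2,182.6250
Total = £11,028.0000

£11,028.00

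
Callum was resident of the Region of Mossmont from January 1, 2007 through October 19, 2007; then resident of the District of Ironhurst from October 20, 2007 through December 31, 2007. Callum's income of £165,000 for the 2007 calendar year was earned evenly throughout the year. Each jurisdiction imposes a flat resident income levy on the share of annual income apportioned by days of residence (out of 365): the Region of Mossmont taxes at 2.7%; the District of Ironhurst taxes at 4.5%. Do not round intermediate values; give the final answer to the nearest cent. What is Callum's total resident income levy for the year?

£5,049.00

The Region of Mossmont, January 1 – October 19, 2007: 292 days → £165,000 × 2.7% × 292/365 = £3,564.0000
The District of Ironhurst, October 20 – December 31, 2007: 73 days → £165,000 × 4.5% × 73/365 = £1,485.0000
Total = £5,049.0000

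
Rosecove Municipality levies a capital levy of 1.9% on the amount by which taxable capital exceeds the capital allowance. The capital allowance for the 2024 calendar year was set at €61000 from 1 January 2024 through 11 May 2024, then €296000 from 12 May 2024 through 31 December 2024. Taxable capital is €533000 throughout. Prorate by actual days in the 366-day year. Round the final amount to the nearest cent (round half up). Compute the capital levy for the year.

€6113.33

1 January – 11 May 2024: 132 days, exemption €61000 → (€533000 − €61000) × 1.9% × 132/366 = €3234.3607
12 May – 31 December 2024: 234 days, exemption €296000 → (€533000 − €296000) × 1.9% × 234/366 = €2878.9672
Total = €6113.3279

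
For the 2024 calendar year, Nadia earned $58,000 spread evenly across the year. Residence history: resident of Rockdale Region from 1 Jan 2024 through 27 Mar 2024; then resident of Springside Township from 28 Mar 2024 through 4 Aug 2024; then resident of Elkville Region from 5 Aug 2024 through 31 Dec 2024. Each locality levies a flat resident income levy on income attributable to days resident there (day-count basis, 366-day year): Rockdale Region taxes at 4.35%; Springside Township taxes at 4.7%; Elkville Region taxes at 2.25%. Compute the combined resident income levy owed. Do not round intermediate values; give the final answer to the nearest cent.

$2,099.25

Rockdale Region, 1 Jan – 27 Mar 2024: 87 days → $58,000 × 4.35% × 87/366 = $599.7295
Springside Township, 28 Mar – 4 Aug 2024: 130 days → $58,000 × 4.7% × 130/366 = $968.2514
Elkville Region, 5 Aug – 31 Dec 2024: 149 days → $58,000 × 2.25% × 149/366 = $531.2705
Total = $2,099.2514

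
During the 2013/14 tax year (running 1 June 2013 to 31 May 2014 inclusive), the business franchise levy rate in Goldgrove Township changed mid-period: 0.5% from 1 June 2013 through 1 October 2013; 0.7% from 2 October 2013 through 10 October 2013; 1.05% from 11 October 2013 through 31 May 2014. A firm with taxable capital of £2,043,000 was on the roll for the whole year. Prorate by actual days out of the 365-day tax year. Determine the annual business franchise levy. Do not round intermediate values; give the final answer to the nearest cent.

£17,488.64

1 June – 1 October 2013: 123 days at 0.5% → £2,043,000 × 0.5% × 123/365 = £3,442.3151
2 October – 10 October 2013: 9 days at 0.7% → £2,043,000 × 0.7% × 9/365 = £352.6274
11 October 2013 – 31 May 2014: 233 days at 1.05% → £2,043,000 × 1.05% × 233/365 = £13,693.6973
Total = £17,488.6397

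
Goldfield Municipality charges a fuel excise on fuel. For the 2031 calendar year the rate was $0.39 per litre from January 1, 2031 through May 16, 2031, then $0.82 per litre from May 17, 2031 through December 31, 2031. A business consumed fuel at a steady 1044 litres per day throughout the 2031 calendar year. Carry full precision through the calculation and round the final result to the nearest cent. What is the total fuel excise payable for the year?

January 1 – May 16, 2031: 136 days × 1044 litres/day = 141,984 litres at $0.39/litre → $55,373.76
May 17 – December 31, 2031: 229 days × 1044 litres/day = 239,076 litres at $0.82/litre → $196,042.32

$251,416.08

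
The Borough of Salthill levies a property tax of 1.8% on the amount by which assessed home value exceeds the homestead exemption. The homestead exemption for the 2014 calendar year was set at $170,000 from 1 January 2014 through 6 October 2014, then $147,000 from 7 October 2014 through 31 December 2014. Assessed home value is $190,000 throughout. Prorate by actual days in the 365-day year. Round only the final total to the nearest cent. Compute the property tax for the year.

1 January – 6 October 2014: 279 days, exemption $170,000 → ($190,000 − $170,000) × 1.8% × 279/365 = $275.1781
7 October – 31 December 2014: 86 days, exemption $147,000 → ($190,000 − $147,000) × 1.8% × 86/365 = $182.3671
Total = $457.5452

$457.55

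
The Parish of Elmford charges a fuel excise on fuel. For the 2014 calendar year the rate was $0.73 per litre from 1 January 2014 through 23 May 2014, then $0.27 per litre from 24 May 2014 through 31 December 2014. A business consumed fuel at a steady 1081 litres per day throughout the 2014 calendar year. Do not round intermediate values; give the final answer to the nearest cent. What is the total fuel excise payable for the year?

$177640.73

1 January – 23 May 2014: 143 days × 1081 litres/day = 154,583 litres at $0.73/litre → $112845.59
24 May – 31 December 2014: 222 days × 1081 litres/day = 239,982 litres at $0.27/litre → $64795.14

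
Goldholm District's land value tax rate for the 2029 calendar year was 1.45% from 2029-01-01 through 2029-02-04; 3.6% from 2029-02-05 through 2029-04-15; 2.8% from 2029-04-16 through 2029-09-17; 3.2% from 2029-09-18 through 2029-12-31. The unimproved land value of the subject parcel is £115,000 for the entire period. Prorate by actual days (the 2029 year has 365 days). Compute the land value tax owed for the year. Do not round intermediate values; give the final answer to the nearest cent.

2029-01-01 to 2029-02-04: 35 days at 1.45% → £115,000 × 1.45% × 35/365 = £159.8973
2029-02-05 to 2029-04-15: 70 days at 3.6% → £115,000 × 3.6% × 70/365 = £793.9726
2029-04-16 to 2029-09-17: 155 days at 2.8% → £115,000 × 2.8% × 155/365 = £1,367.3973
2029-09-18 to 2029-12-31: 105 days at 3.2% → £115,000 × 3.2% × 105/365 = £1,058.6301
Total = £3,379.8973

£3,379.90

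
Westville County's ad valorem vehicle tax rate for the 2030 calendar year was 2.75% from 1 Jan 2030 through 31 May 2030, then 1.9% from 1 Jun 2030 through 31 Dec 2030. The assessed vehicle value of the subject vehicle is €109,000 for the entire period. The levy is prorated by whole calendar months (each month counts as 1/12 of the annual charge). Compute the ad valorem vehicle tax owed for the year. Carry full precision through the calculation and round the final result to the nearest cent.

1 Jan – 31 May 2030: 5 months at 2.75% → €109,000 × 2.75% × 5/12 = €1,248.9583
1 Jun – 31 Dec 2030: 7 months at 1.9% → €109,000 × 1.9% × 7/12 = €1,208.0833
Total = €2,457.0417

€2,457.04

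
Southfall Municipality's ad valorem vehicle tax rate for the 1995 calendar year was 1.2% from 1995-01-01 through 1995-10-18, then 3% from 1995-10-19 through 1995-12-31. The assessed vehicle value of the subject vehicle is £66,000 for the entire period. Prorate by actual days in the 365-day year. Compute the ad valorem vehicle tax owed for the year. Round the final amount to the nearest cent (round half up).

1995-01-01 to 1995-10-18: 291 days at 1.2% → £66,000 × 1.2% × 291/365 = £631.4301
1995-10-19 to 1995-12-31: 74 days at 3% → £66,000 × 3% × 74/365 = £401.4247
Total = £1,032.8548

£1,032.85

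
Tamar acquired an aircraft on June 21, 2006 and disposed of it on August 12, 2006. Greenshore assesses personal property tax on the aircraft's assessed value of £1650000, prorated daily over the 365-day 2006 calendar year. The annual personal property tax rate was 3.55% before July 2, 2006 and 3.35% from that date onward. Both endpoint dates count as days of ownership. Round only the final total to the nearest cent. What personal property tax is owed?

£8125.68

June 21 – July 1, 2006: 11 days at 3.55% → £1650000 × 3.55% × 11/365 = £1765.2740
July 2 – August 12, 2006: 42 days at 3.35% → £1650000 × 3.35% × 42/365 = £6360.4110
Total = £8125.6849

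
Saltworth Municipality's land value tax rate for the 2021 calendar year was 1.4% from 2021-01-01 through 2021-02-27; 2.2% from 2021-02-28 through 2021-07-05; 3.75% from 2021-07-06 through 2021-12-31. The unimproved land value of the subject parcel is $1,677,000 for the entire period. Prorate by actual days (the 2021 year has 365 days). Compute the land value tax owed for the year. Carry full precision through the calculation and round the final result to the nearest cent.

$47,509.64

2021-01-01 to 2021-02-27: 58 days at 1.4% → $1,677,000 × 1.4% × 58/365 = $3,730.7507
2021-02-28 to 2021-07-05: 128 days at 2.2% → $1,677,000 × 2.2% × 128/365 = $12,938.1699
2021-07-06 to 2021-12-31: 179 days at 3.75% → $1,677,000 × 3.75% × 179/365 = $30,840.7192
Total = $47,509.6397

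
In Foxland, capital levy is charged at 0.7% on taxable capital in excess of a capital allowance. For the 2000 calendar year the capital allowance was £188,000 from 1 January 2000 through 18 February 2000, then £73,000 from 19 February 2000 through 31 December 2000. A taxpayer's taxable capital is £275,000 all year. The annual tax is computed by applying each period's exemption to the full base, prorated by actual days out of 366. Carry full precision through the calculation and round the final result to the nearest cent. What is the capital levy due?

1 January – 18 February 2000: 49 days, exemption £188,000 → (£275,000 − £188,000) × 0.7% × 49/366 = £81.5328
19 February – 31 December 2000: 317 days, exemption £73,000 → (£275,000 − £73,000) × 0.7% × 317/366 = £1,224.6940
Total = £1,306.2268

£1,306.23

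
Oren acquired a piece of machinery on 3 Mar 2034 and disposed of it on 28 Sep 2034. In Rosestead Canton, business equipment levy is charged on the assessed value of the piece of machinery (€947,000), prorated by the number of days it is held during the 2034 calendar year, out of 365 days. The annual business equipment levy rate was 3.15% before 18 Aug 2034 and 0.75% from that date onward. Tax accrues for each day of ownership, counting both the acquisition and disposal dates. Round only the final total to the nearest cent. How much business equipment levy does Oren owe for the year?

3 Mar – 17 Aug 2034: 168 days at 3.15% → €947,000 × 3.15% × 168/365 = €13,730.2027
18 Aug – 28 Sep 2034: 42 days at 0.75% → €947,000 × 0.75% × 42/365 = €817.2740
Total = €14,547.4767

€14,547.48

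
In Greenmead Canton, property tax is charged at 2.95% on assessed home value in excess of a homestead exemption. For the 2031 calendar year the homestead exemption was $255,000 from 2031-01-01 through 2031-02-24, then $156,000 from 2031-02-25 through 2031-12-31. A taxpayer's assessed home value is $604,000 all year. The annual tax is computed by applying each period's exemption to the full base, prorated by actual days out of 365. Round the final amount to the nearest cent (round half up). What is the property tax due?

2031-01-01 to 2031-02-24: 55 days, exemption $255,000 → ($604,000 − $255,000) × 2.95% × 55/365 = $1,551.3767
2031-02-25 to 2031-12-31: 310 days, exemption $156,000 → ($604,000 − $156,000) × 2.95% × 310/365 = $11,224.5479
Total = $12,775.9247

$12,775.92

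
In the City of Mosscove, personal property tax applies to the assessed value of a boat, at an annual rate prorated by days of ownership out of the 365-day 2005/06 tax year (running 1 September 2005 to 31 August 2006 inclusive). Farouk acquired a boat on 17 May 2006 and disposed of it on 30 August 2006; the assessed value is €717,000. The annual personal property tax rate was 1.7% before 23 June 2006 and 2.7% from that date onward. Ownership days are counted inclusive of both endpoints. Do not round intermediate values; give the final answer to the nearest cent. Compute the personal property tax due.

17 May – 22 June 2006: 37 days at 1.7% → €717,000 × 1.7% × 37/365 = €1,235.5973
23 June – 30 August 2006: 69 days at 2.7% → €717,000 × 2.7% × 69/365 = €3,659.6466
Total = €4,895.2438

€4,895.24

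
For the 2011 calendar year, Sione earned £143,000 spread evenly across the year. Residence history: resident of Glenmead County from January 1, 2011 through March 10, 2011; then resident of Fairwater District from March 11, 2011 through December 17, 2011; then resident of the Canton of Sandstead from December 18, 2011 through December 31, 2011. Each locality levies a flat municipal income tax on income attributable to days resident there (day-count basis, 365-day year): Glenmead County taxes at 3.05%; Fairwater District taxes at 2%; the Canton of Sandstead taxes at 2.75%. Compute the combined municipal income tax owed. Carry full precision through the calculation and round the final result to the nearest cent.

Glenmead County, January 1 – March 10, 2011: 69 days → £143,000 × 3.05% × 69/365 = £824.5027
Fairwater District, March 11 – December 17, 2011: 282 days → £143,000 × 2% × 282/365 = £2,209.6438
The Canton of Sandstead, December 18 – December 31, 2011: 14 days → £143,000 × 2.75% × 14/365 = £150.8356
Total = £3,184.9822

£3,184.98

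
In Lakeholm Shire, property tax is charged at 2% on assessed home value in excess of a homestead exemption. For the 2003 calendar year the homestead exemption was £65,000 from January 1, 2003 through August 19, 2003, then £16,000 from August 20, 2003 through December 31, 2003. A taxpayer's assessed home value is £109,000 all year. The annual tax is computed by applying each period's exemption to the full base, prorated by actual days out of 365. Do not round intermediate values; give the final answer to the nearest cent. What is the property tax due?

£1,239.78

January 1 – August 19, 2003: 231 days, exemption £65,000 → (£109,000 − £65,000) × 2% × 231/365 = £556.9315
August 20 – December 31, 2003: 134 days, exemption £16,000 → (£109,000 − £16,000) × 2% × 134/365 = £682.8493
Total = £1,239.7808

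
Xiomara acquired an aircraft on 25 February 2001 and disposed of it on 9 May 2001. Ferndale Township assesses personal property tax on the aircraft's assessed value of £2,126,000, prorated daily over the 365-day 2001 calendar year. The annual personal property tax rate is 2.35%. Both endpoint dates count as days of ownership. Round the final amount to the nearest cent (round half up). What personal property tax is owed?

Days held (25 February – 9 May 2001): 74 out of 365
Tax = £2,126,000 × 2.35% × 74/365 = £10,129.0795

£10,129.08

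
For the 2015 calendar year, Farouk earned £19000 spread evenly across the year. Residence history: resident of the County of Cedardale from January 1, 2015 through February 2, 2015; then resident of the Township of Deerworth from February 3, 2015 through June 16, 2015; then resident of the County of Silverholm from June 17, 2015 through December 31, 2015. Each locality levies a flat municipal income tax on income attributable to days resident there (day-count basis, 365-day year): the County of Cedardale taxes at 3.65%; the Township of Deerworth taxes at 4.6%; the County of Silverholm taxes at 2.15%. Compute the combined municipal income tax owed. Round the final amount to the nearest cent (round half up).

£605.16

The County of Cedardale, January 1 – February 2, 2015: 33 days → £19000 × 3.65% × 33/365 = £62.7000
The Township of Deerworth, February 3 – June 16, 2015: 134 days → £19000 × 4.6% × 134/365 = £320.8658
The County of Silverholm, June 17 – December 31, 2015: 198 days → £19000 × 2.15% × 198/365 = £221.5973
Total = £605.1630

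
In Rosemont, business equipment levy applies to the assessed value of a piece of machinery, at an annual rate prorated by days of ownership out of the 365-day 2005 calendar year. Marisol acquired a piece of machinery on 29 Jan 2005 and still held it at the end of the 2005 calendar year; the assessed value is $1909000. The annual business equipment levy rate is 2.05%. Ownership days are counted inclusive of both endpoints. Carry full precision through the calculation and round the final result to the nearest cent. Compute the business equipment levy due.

Days held (29 Jan – 31 Dec 2005): 337 out of 365
Tax = $1909000 × 2.05% × 337/365 = $36132.4014

$36132.40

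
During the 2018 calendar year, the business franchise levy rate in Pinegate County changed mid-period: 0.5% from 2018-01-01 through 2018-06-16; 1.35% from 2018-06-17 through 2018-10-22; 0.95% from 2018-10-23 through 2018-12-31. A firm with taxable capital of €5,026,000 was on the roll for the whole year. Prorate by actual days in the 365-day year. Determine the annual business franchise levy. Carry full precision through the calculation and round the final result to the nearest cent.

2018-01-01 to 2018-06-16: 167 days at 0.5% → €5,026,000 × 0.5% × 167/365 = €11,497.8356
2018-06-17 to 2018-10-22: 128 days at 1.35% → €5,026,000 × 1.35% × 128/365 = €23,794.3233
2018-10-23 to 2018-12-31: 70 days at 0.95% → €5,026,000 × 0.95% × 70/365 = €9,156.9589
Total = €44,449.1178

€44,449.12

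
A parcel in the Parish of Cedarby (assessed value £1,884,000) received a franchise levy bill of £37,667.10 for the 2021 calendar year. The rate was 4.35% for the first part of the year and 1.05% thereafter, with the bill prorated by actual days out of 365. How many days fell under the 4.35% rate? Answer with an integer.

105 days

Let d = days at the first rate; then 365 − d days at the second rate.
£1,884,000 × [4.35%·d + 1.05%·(365−d)] / 365 = £37,667.10
Solving gives d = 105, so the new rate took effect on 16 Apr 2021.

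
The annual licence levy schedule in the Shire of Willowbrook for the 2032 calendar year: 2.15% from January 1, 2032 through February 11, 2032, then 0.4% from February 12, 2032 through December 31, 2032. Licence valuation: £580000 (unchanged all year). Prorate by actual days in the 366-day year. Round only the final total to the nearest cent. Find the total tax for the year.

January 1 – February 11, 2032: 42 days at 2.15% → £580000 × 2.15% × 42/366 = £1430.9836
February 12 – December 31, 2032: 324 days at 0.4% → £580000 × 0.4% × 324/366 = £2053.7705
Total = £3484.7541

£3484.75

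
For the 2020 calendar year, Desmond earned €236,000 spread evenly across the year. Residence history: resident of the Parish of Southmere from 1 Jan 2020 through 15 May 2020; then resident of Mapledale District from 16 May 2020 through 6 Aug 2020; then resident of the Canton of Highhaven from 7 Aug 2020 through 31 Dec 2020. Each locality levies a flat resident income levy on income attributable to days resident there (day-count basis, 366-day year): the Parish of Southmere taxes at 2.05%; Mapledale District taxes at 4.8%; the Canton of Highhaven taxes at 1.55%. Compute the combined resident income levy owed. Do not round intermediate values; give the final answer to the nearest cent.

€5,835.84

The Parish of Southmere, 1 Jan – 15 May 2020: 136 days → €236,000 × 2.05% × 136/366 = €1,797.7268
Mapledale District, 16 May – 6 Aug 2020: 83 days → €236,000 × 4.8% × 83/366 = €2,568.9180
The Canton of Highhaven, 7 Aug – 31 Dec 2020: 147 days → €236,000 × 1.55% × 147/366 = €1,469.1967
Total = €5,835.8415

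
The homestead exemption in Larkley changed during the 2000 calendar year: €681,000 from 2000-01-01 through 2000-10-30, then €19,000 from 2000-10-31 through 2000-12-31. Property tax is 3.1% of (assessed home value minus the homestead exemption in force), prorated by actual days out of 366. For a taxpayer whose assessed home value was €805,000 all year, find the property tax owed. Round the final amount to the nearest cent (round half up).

2000-01-01 to 2000-10-30: 304 days, exemption €681,000 → (€805,000 − €681,000) × 3.1% × 304/366 = €3,192.8306
2000-10-31 to 2000-12-31: 62 days, exemption €19,000 → (€805,000 − €19,000) × 3.1% × 62/366 = €4,127.5738
Total = €7,320.4044

€7,320.40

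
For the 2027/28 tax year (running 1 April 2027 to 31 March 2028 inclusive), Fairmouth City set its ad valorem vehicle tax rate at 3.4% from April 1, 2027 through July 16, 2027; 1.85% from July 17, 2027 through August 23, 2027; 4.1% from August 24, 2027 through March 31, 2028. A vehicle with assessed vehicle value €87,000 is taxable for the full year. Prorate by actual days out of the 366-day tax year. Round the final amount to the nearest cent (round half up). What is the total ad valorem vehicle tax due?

April 1 – July 16, 2027: 107 days at 3.4% → €87,000 × 3.4% × 107/366 = €864.7705
July 17 – August 23, 2027: 38 days at 1.85% → €87,000 × 1.85% × 38/366 = €167.1066
August 24, 2027 – March 31, 2028: 221 days at 4.1% → €87,000 × 4.1% × 221/366 = €2,153.8443
Total = €3,185.7213

€3,185.72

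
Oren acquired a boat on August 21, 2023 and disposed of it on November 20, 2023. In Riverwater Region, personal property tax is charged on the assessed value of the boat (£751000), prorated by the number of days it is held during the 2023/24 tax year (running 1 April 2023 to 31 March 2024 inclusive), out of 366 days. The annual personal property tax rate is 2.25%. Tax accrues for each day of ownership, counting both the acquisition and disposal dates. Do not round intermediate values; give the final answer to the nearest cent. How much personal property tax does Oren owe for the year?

Days held (August 21 – November 20, 2023): 92 out of 366
Tax = £751000 × 2.25% × 92/366 = £4247.4590

£4247.46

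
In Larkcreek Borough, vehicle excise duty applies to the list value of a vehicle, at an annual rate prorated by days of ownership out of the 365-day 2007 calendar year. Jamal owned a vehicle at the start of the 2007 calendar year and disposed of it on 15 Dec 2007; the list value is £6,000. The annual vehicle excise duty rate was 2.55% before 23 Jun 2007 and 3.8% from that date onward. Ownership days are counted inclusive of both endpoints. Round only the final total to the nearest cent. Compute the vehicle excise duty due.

1 Jan – 22 Jun 2007: 173 days at 2.55% → £6,000 × 2.55% × 173/365 = £72.5178
23 Jun – 15 Dec 2007: 176 days at 3.8% → £6,000 × 3.8% × 176/365 = £109.9397
Total = £182.4575

£182.46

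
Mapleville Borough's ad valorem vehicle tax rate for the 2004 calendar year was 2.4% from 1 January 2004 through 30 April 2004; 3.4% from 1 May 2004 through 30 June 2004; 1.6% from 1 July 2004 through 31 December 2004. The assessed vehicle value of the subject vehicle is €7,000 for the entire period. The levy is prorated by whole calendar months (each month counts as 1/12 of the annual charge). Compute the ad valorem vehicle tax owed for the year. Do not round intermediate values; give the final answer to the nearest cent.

€151.67

1 January – 30 April 2004: 4 months at 2.4% → €7,000 × 2.4% × 4/12 = €56.0000
1 May – 30 June 2004: 2 months at 3.4% → €7,000 × 3.4% × 2/12 = €39.6667
1 July – 31 December 2004: 6 months at 1.6% → €7,000 × 1.6% × 6/12 = €56.0000
Total = €151.6667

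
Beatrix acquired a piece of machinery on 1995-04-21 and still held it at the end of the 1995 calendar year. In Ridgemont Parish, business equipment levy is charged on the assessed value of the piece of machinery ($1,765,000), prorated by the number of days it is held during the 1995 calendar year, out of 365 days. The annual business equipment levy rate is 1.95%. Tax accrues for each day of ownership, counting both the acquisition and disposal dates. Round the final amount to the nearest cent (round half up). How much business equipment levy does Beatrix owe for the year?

Days held (1995-04-21 to 1995-12-31): 255 out of 365
Tax = $1,765,000 × 1.95% × 255/365 = $24,045.1027

$24,045.10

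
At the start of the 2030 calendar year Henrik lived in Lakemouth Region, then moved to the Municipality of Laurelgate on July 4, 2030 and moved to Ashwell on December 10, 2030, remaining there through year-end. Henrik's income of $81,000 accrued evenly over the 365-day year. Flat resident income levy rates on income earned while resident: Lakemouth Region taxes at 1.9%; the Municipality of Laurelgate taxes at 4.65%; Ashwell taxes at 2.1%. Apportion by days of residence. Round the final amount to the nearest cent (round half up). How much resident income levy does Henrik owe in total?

$2,519.10

Lakemouth Region, January 1 – July 3, 2030: 184 days → $81,000 × 1.9% × 184/365 = $775.8247
The Municipality of Laurelgate, July 4 – December 9, 2030: 159 days → $81,000 × 4.65% × 159/365 = $1,640.7493
Ashwell, December 10 – December 31, 2030: 22 days → $81,000 × 2.1% × 22/365 = $102.5260
Total = $2,519.1000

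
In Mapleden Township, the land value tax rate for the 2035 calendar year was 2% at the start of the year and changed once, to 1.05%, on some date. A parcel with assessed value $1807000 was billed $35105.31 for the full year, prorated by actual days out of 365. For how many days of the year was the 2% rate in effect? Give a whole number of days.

Let d = days at the first rate; then 365 − d days at the second rate.
$1807000 × [2%·d + 1.05%·(365−d)] / 365 = $35105.31
Solving gives d = 343, so the new rate took effect on 10 December 2035.

343 days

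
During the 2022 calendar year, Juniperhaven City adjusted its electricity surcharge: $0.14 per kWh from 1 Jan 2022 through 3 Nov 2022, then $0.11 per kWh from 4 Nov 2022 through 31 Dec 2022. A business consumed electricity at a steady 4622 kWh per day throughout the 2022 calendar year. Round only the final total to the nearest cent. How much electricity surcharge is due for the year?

1 Jan – 3 Nov 2022: 307 days × 4622 kWh/day = 1,418,954 kWh at $0.14/kWh → $198,653.56
4 Nov – 31 Dec 2022: 58 days × 4622 kWh/day = 268,076 kWh at $0.11/kWh → $29,488.36

$228,141.92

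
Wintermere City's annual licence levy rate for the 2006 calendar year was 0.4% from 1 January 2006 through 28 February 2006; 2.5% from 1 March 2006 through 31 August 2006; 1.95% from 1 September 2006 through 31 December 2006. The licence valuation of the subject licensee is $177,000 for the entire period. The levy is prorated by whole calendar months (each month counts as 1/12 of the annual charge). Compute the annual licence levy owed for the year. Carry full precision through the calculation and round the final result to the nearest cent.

1 January – 28 February 2006: 2 months at 0.4% → $177,000 × 0.4% × 2/12 = $118.0000
1 March – 31 August 2006: 6 months at 2.5% → $177,000 × 2.5% × 6/12 = $2,212.5000
1 September – 31 December 2006: 4 months at 1.95% → $177,000 × 1.95% × 4/12 = $1,150.5000
Total = $3,481.0000

$3,481.00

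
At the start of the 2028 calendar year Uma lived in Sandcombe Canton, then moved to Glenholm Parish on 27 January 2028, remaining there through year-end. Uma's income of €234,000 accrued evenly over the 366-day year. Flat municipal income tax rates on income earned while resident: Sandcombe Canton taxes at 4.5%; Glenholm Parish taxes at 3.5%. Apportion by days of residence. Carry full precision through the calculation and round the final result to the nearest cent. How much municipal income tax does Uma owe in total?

€8,356.23

Sandcombe Canton, 1 January – 26 January 2028: 26 days → €234,000 × 4.5% × 26/366 = €748.0328
Glenholm Parish, 27 January – 31 December 2028: 340 days → €234,000 × 3.5% × 340/366 = €7,608.1967
Total = €8,356.2295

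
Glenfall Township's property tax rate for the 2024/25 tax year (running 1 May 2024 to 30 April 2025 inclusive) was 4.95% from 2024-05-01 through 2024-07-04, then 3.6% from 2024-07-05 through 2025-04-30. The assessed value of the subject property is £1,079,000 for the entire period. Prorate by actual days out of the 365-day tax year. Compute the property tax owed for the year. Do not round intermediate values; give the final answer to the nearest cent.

2024-05-01 to 2024-07-04: 65 days at 4.95% → £1,079,000 × 4.95% × 65/365 = £9,511.4589
2024-07-05 to 2025-04-30: 300 days at 3.6% → £1,079,000 × 3.6% × 300/365 = £31,926.5753
Total = £41,438.0342

£41,438.03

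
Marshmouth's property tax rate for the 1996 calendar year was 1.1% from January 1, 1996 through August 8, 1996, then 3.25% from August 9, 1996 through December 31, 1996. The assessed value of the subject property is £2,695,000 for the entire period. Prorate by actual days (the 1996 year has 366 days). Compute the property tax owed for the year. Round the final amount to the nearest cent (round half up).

£52,600.36

January 1 – August 8, 1996: 221 days at 1.1% → £2,695,000 × 1.1% × 221/366 = £17,900.3962
August 9 – December 31, 1996: 145 days at 3.25% → £2,695,000 × 3.25% × 145/366 = £34,699.9658
Total = £52,600.3620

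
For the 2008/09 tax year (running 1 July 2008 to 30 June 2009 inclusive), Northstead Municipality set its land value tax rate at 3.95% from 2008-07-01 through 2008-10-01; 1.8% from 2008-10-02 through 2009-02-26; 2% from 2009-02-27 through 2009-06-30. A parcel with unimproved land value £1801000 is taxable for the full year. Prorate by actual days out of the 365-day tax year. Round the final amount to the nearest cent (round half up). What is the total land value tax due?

£43507.72

2008-07-01 to 2008-10-01: 93 days at 3.95% → £1801000 × 3.95% × 93/365 = £18125.9548
2008-10-02 to 2009-02-26: 148 days at 1.8% → £1801000 × 1.8% × 148/365 = £13144.8329
2009-02-27 to 2009-06-30: 124 days at 2% → £1801000 × 2% × 124/365 = £12236.9315
Total = £43507.7192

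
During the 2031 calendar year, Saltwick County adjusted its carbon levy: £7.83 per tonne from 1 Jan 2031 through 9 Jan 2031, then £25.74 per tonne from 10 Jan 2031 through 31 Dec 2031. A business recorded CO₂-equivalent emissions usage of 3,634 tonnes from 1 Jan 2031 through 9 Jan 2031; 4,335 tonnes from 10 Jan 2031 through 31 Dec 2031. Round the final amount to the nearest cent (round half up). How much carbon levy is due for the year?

£140,037.12

1 Jan – 9 Jan 2031: 3,634 tonnes at £7.83/tonne → £28,454.22
10 Jan – 31 Dec 2031: 4,335 tonnes at £25.74/tonne → £111,582.90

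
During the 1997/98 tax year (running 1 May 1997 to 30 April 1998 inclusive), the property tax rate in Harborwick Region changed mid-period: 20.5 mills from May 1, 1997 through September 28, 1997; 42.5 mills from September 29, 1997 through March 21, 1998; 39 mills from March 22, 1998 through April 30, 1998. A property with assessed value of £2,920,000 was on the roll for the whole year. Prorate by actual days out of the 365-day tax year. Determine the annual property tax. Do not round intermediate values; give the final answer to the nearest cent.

May 1 – September 28, 1997: 151 days at 20.5 mills → £2,920,000 × 2.05% × 151/365 = £24,764.0000
September 29, 1997 – March 21, 1998: 174 days at 42.5 mills → £2,920,000 × 4.25% × 174/365 = £59,160.0000
March 22 – April 30, 1998: 40 days at 39 mills → £2,920,000 × 3.9% × 40/365 = £12,480.0000
Total = £96,404.0000

£96,404.00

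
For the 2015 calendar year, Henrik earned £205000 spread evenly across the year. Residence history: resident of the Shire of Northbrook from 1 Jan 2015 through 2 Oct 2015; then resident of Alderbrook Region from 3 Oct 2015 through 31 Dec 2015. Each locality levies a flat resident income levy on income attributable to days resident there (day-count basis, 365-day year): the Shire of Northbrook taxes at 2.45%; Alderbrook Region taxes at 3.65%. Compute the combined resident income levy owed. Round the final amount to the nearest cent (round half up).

£5629.08

The Shire of Northbrook, 1 Jan – 2 Oct 2015: 275 days → £205000 × 2.45% × 275/365 = £3784.0753
Alderbrook Region, 3 Oct – 31 Dec 2015: 90 days → £205000 × 3.65% × 90/365 = £1845.0000
Total = £5629.0753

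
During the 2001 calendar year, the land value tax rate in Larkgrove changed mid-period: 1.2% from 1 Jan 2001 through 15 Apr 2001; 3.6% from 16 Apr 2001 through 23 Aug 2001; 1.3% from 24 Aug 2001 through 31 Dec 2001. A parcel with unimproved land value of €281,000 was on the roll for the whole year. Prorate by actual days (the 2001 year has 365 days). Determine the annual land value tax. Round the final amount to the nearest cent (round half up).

1 Jan – 15 Apr 2001: 105 days at 1.2% → €281,000 × 1.2% × 105/365 = €970.0274
16 Apr – 23 Aug 2001: 130 days at 3.6% → €281,000 × 3.6% × 130/365 = €3,602.9589
24 Aug – 31 Dec 2001: 130 days at 1.3% → €281,000 × 1.3% × 130/365 = €1,301.0685
Total = €5,874.0548

€5,874.05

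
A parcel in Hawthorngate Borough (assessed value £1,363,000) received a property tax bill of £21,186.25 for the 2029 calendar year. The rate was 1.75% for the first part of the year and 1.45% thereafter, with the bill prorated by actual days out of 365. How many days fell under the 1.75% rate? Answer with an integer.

127 days

Let d = days at the first rate; then 365 − d days at the second rate.
£1,363,000 × [1.75%·d + 1.45%·(365−d)] / 365 = £21,186.25
Solving gives d = 127, so the new rate took effect on 8 May 2029.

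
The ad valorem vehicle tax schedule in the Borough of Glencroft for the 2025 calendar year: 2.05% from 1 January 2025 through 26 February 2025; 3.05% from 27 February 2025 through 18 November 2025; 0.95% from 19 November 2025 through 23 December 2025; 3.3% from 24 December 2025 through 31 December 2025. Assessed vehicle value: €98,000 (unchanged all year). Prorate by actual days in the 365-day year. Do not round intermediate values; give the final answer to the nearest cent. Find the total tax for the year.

1 January – 26 February 2025: 57 days at 2.05% → €98,000 × 2.05% × 57/365 = €313.7342
27 February – 18 November 2025: 265 days at 3.05% → €98,000 × 3.05% × 265/365 = €2,170.0959
19 November – 23 December 2025: 35 days at 0.95% → €98,000 × 0.95% × 35/365 = €89.2740
24 December – 31 December 2025: 8 days at 3.3% → €98,000 × 3.3% × 8/365 = €70.8822
Total = €2,643.9863

€2,643.99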